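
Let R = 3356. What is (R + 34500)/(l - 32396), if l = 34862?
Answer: 18928/1233 ≈ 15.351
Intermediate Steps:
(R + 34500)/(l - 32396) = (3356 + 34500)/(34862 - 32396) = 37856/2466 = 37856*(1/2466) = 18928/1233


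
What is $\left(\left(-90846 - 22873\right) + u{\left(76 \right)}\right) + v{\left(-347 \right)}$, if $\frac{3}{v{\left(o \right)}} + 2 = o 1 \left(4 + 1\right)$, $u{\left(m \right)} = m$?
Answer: $- \frac{65799298}{579} \approx -1.1364 \cdot 10^{5}$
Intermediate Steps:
$v{\left(o \right)} = \frac{3}{-2 + 5 o}$ ($v{\left(o \right)} = \frac{3}{-2 + o 1 \left(4 + 1\right)} = \frac{3}{-2 + o 5} = \frac{3}{-2 + 5 o}$)
$\left(\left(-90846 - 22873\right) + u{\left(76 \right)}\right) + v{\left(-347 \right)} = \left(\left(-90846 - 22873\right) + 76\right) + \frac{3}{-2 + 5 \left(-347\right)} = \left(-113719 + 76\right) + \frac{3}{-2 - 1735} = -113643 + \frac{3}{-1737} = -113643 + 3 \left(- \frac{1}{1737}\right) = -113643 - \frac{1}{579} = - \frac{65799298}{579}$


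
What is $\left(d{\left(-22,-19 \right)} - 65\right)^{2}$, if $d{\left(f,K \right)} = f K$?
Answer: $124609$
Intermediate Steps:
$d{\left(f,K \right)} = K f$
$\left(d{\left(-22,-19 \right)} - 65\right)^{2} = \left(\left(-19\right) \left(-22\right) - 65\right)^{2} = \left(418 - 65\right)^{2} = 353^{2} = 124609$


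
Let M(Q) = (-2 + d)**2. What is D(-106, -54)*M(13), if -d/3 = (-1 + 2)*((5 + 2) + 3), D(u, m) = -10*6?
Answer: -61440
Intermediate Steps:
D(u, m) = -60
d = -30 (d = -3*(-1 + 2)*((5 + 2) + 3) = -3*(7 + 3) = -3*10 = -30)
M(Q) = 1024 (M(Q) = (-2 - 30)**2 = (-32)**2 = 1024)
D(-106, -54)*M(13) = -60*1024 = -61440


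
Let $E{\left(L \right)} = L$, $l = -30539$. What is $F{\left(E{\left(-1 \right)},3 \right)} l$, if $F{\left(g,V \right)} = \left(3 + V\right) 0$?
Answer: $0$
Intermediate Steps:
$F{\left(g,V \right)} = 0$
$F{\left(E{\left(-1 \right)},3 \right)} l = 0 \left(-30539\right) = 0$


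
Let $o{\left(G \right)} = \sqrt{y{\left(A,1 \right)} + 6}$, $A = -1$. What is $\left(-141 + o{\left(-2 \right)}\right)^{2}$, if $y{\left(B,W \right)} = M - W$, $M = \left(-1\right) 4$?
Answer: $19600$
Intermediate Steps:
$M = -4$
$y{\left(B,W \right)} = -4 - W$
$o{\left(G \right)} = 1$ ($o{\left(G \right)} = \sqrt{\left(-4 - 1\right) + 6} = \sqrt{-5 + 6} = \sqrt{1} = 1$)
$\left(-141 + o{\left(-2 \right)}\right)^{2} = \left(-141 + 1\right)^{2} = \left(-140\right)^{2} = 19600$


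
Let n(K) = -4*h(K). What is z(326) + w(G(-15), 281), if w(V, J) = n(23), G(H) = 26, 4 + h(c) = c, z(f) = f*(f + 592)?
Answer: 299192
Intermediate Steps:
z(f) = f*(592 + f)
h(c) = -4 + c
n(K) = 16 - 4*K (n(K) = -4*(-4 + K) = 16 - 4*K)
w(V, J) = -76 (w(V, J) = 16 - 4*23 = 16 - 92 = -76)
z(326) + w(G(-15), 281) = 326*(592 + 326) - 76 = 326*918 - 76 = 299268 - 76 = 299192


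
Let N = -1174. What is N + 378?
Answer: -796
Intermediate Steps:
N + 378 = -1174 + 378 = -796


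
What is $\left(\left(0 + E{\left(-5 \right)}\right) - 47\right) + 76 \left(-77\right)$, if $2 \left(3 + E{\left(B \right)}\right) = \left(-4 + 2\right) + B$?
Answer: $- \frac{11811}{2} \approx -5905.5$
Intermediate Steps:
$E{\left(B \right)} = -4 + \frac{B}{2}$ ($E{\left(B \right)} = -3 + \frac{\left(-4 + 2\right) + B}{2} = -3 + \frac{-2 + B}{2} = -3 + \left(-1 + \frac{B}{2}\right) = -4 + \frac{B}{2}$)
$\left(\left(0 + E{\left(-5 \right)}\right) - 47\right) + 76 \left(-77\right) = \left(\left(0 + \left(-4 + \frac{1}{2} \left(-5\right)\right)\right) - 47\right) + 76 \left(-77\right) = \left(\left(0 - \frac{13}{2}\right) - 47\right) - 5852 = \left(- \frac{13}{2} - 47\right) - 5852 = - \frac{107}{2} - 5852 = - \frac{11811}{2}$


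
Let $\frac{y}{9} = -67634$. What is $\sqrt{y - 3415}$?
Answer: $i \sqrt{612121} \approx 782.38 i$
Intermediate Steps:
$y = -608706$ ($y = 9 \left(-67634\right) = -608706$)
$\sqrt{y - 3415} = \sqrt{-608706 - 3415} = \sqrt{-612121} = i \sqrt{612121}$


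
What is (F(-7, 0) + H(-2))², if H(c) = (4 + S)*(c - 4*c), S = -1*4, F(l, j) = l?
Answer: 49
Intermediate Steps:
S = -4
H(c) = 0 (H(c) = (4 - 4)*(c - 4*c) = 0*(-3*c) = 0)
(F(-7, 0) + H(-2))² = (-7 + 0)² = (-7)² = 49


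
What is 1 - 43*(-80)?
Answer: 3441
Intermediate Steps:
1 - 43*(-80) = 1 + 3440 = 3441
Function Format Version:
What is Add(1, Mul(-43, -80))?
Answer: 3441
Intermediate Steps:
Add(1, Mul(-43, -80)) = Add(1, 3440) = 3441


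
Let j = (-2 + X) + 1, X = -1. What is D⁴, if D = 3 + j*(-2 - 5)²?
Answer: 81450625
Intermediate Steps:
j = -2 (j = (-2 - 1) + 1 = -3 + 1 = -2)
D = -95 (D = 3 - 2*(-2 - 5)² = 3 - 2*(-7)² = 3 - 2*49 = 3 - 98 = -95)
D⁴ = (-95)⁴ = 81450625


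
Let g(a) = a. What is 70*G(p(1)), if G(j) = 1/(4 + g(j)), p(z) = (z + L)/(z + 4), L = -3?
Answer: 175/9 ≈ 19.444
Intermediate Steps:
p(z) = (-3 + z)/(4 + z) (p(z) = (z - 3)/(z + 4) = (-3 + z)/(4 + z))
G(j) = 1/(4 + j)
70*G(p(1)) = 70/(4 + (-3 + 1)/(4 + 1)) = 70/(4 - 2/5) = 70/(18/5) = 70*(5/18) = 175/9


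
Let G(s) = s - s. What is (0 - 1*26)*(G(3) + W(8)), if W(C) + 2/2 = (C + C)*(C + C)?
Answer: -6630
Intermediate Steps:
G(s) = 0
W(C) = -1 + 4*C² (W(C) = -1 + (C + C)*(C + C) = -1 + (2*C)*(2*C) = -1 + 4*C²)
(0 - 1*26)*(G(3) + W(8)) = (0 - 1*26)*(0 + (-1 + 4*8²)) = (0 - 26)*(0 + (-1 + 4*64)) = -26*(0 + (-1 + 256)) = -26*(0 + 255) = -26*255 = -6630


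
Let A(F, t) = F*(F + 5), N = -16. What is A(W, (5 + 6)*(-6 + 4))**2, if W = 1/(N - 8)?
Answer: 14161/331776 ≈ 0.042682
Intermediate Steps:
W = -1/24 (W = 1/(-16 - 8) = 1/(-24) = -1/24 ≈ -0.041667)
A(F, t) = F*(5 + F)
A(W, (5 + 6)*(-6 + 4))**2 = (-(5 - 1/24)/24)**2 = (-1/24*119/24)**2 = (-119/576)**2 = 14161/331776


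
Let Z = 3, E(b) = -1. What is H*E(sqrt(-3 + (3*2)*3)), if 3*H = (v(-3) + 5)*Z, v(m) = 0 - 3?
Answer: -2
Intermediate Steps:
v(m) = -3
H = 2 (H = ((-3 + 5)*3)/3 = (2*3)/3 = (1/3)*6 = 2)
H*E(sqrt(-3 + (3*2)*3)) = 2*(-1) = -2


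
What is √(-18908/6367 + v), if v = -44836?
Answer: 6*I*√50492029090/6367 ≈ 211.75*I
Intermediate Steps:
√(-18908/6367 + v) = √(-18908/6367 - 44836) = √(-285489720/6367) = 6*I*√50492029090/6367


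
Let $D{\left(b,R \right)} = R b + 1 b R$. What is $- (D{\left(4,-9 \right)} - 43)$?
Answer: $115$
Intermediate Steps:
$D{\left(b,R \right)} = 2 R b$ ($D{\left(b,R \right)} = R b + b R = R b + R b = 2 R b$)
$- (D{\left(4,-9 \right)} - 43) = - (2 \left(-9\right) 4 - 43) = - (-72 - 43) = \left(-1\right) \left(-115\right) = 115$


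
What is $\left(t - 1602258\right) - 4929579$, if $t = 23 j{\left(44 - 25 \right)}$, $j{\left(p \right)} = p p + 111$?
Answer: $-6520981$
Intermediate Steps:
$j{\left(p \right)} = 111 + p^{2}$ ($j{\left(p \right)} = p^{2} + 111 = 111 + p^{2}$)
$t = 10856$ ($t = 23 \left(111 + \left(44 - 25\right)^{2}\right) = 23 \left(111 + 19^{2}\right) = 23 \left(111 + 361\right) = 23 \cdot 472 = 10856$)
$\left(t - 1602258\right) - 4929579 = \left(10856 - 1602258\right) - 4929579 = -1591402 - 4929579 = -6520981$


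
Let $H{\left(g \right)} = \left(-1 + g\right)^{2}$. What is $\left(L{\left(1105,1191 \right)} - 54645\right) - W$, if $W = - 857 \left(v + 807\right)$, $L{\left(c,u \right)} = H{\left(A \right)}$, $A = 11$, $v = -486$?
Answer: $220552$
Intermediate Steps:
$L{\left(c,u \right)} = 100$ ($L{\left(c,u \right)} = \left(-1 + 11\right)^{2} = 10^{2} = 100$)
$W = -275097$ ($W = - 857 \left(-486 + 807\right) = \left(-857\right) 321 = -275097$)
$\left(L{\left(1105,1191 \right)} - 54645\right) - W = \left(100 - 54645\right) - -275097 = \left(100 - 54645\right) + 275097 = -54545 + 275097 = 220552$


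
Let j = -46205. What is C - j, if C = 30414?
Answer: 76619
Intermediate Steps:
C - j = 30414 - 1*(-46205) = 30414 + 46205 = 76619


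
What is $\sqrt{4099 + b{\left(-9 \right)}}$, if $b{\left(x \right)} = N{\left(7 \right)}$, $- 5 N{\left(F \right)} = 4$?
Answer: $\frac{\sqrt{102455}}{5} \approx 64.017$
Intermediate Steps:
$N{\left(F \right)} = - \frac{4}{5}$ ($N{\left(F \right)} = \left(- \frac{1}{5}\right) 4 = - \frac{4}{5}$)
$b{\left(x \right)} = - \frac{4}{5}$
$\sqrt{4099 + b{\left(-9 \right)}} = \sqrt{4099 - \frac{4}{5}} = \sqrt{\frac{20491}{5}} = \frac{\sqrt{102455}}{5}$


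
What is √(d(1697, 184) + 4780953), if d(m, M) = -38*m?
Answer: √4716467 ≈ 2171.7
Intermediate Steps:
√(d(1697, 184) + 4780953) = √(-38*1697 + 4780953) = √(-64486 + 4780953) = √4716467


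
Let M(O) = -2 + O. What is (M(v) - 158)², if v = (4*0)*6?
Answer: 25600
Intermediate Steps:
v = 0 (v = 0*6 = 0)
(M(v) - 158)² = ((-2 + 0) - 158)² = (-2 - 158)² = (-160)² = 25600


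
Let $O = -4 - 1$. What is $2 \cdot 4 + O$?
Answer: $3$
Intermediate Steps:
$O = -5$
$2 \cdot 4 + O = 2 \cdot 4 - 5 = 8 - 5 = 3$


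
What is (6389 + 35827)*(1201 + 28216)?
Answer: 1241868072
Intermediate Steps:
(6389 + 35827)*(1201 + 28216) = 42216*29417 = 1241868072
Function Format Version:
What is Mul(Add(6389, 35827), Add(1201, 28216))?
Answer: 1241868072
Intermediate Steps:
Mul(Add(6389, 35827), Add(1201, 28216)) = Mul(42216, 29417) = 1241868072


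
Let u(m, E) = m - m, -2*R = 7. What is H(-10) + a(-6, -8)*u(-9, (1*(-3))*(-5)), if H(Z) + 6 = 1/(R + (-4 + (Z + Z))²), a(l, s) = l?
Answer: -6868/1145 ≈ -5.9983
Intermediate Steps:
R = -7/2 (R = -½*7 = -7/2 ≈ -3.5000)
u(m, E) = 0
H(Z) = -6 + 1/(-7/2 + (-4 + 2*Z)²) (H(Z) = -6 + 1/(-7/2 + (-4 + (Z + Z))²) = -6 + 1/(-7/2 + (-4 + 2*Z)²))
H(-10) + a(-6, -8)*u(-9, (1*(-3))*(-5)) = 4*(11 - 12*(-2 - 10)²)/(-7 + 8*(-2 - 10)²) - 6*0 = 4*(11 - 12*(-12)²)/(-7 + 8*(-12)²) + 0 = 4*(11 - 12*144)/(-7 + 8*144) + 0 = 4*(11 - 1728)/(-7 + 1152) + 0 = 4*(-1717)/1145 + 0 = 4*(1/1145)*(-1717) + 0 = -6868/1145 + 0 = -6868/1145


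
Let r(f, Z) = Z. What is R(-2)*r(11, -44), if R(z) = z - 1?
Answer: 132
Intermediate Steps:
R(z) = -1 + z
R(-2)*r(11, -44) = (-1 - 2)*(-44) = -3*(-44) = 132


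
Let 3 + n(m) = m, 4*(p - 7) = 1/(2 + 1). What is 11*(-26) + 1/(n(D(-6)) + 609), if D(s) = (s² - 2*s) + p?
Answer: -2268826/7933 ≈ -286.00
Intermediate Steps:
p = 85/12 (p = 7 + 1/(4*(2 + 1)) = 7 + (¼)/3 = 7 + (¼)*(⅓) = 7 + 1/12 = 85/12 ≈ 7.0833)
D(s) = 85/12 + s² - 2*s (D(s) = (s² - 2*s) + 85/12 = 85/12 + s² - 2*s)
n(m) = -3 + m
11*(-26) + 1/(n(D(-6)) + 609) = 11*(-26) + 1/((-3 + (85/12 + (-6)² - 2*(-6))) + 609) = -286 + 1/((-3 + (85/12 + 36 + 12)) + 609) = -286 + 1/((-3 + 661/12) + 609) = -286 + 1/(625/12 + 609) = -286 + 1/(7933/12) = -286 + 12/7933 = -2268826/7933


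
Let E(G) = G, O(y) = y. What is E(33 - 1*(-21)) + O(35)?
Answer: 89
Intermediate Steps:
E(33 - 1*(-21)) + O(35) = (33 - 1*(-21)) + 35 = (33 + 21) + 35 = 54 + 35 = 89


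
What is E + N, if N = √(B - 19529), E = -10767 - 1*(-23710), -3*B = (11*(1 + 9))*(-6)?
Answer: 12943 + I*√19309 ≈ 12943.0 + 138.96*I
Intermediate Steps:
B = 220 (B = -11*(1 + 9)*(-6)/3 = -11*10*(-6)/3 = -110*(-6)/3 = -⅓*(-660) = 220)
E = 12943 (E = -10767 + 23710 = 12943)
N = I*√19309 (N = √(220 - 19529) = √(-19309) = I*√19309 ≈ 138.96*I)
E + N = 12943 + I*√19309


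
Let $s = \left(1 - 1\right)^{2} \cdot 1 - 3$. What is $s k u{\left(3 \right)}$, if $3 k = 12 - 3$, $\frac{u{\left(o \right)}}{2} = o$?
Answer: $-54$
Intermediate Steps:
$u{\left(o \right)} = 2 o$
$k = 3$ ($k = \frac{12 - 3}{3} = \frac{1}{3} \cdot 9 = 3$)
$s = -3$ ($s = 0^{2} \cdot 1 - 3 = 0 \cdot 1 - 3 = 0 - 3 = -3$)
$s k u{\left(3 \right)} = \left(-3\right) 3 \cdot 2 \cdot 3 = \left(-9\right) 6 = -54$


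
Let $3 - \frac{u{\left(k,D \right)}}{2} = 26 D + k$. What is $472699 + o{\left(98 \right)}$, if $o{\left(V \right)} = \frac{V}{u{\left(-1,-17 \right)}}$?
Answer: $\frac{210823803}{446} \approx 4.727 \cdot 10^{5}$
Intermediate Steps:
$u{\left(k,D \right)} = 6 - 52 D - 2 k$ ($u{\left(k,D \right)} = 6 - 2 \left(26 D + k\right) = 6 - 2 \left(k + 26 D\right) = 6 - \left(2 k + 52 D\right) = 6 - 52 D - 2 k$)
$o{\left(V \right)} = \frac{V}{892}$ ($o{\left(V \right)} = \frac{V}{6 - -884 - -2} = \frac{V}{6 + 884 + 2} = \frac{V}{892}$)
$472699 + o{\left(98 \right)} = 472699 + \frac{1}{892} \cdot 98 = 472699 + \frac{49}{446} = \frac{210823803}{446}$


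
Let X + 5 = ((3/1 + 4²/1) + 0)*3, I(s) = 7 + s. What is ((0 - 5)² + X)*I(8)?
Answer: 1155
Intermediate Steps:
X = 52 (X = -5 + ((3/1 + 4²/1) + 0)*3 = -5 + ((3*1 + 16*1) + 0)*3 = -5 + ((3 + 16) + 0)*3 = -5 + (19 + 0)*3 = -5 + 19*3 = -5 + 57 = 52)
((0 - 5)² + X)*I(8) = ((0 - 5)² + 52)*(7 + 8) = ((-5)² + 52)*15 = (25 + 52)*15 = 77*15 = 1155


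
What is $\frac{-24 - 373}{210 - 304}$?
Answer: $\frac{397}{94} \approx 4.2234$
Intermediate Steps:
$\frac{-24 - 373}{210 - 304} = - \frac{397}{-94} = \left(-397\right) \left(- \frac{1}{94}\right) = \frac{397}{94}$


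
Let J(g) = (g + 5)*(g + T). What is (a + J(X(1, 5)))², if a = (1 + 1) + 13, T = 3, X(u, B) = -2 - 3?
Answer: 225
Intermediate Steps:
X(u, B) = -5
J(g) = (3 + g)*(5 + g) (J(g) = (g + 5)*(g + 3) = (5 + g)*(3 + g) = (3 + g)*(5 + g))
a = 15 (a = 2 + 13 = 15)
(a + J(X(1, 5)))² = (15 + (15 + (-5)² + 8*(-5)))² = (15 + (15 + 25 - 40))² = (15 + 0)² = 15² = 225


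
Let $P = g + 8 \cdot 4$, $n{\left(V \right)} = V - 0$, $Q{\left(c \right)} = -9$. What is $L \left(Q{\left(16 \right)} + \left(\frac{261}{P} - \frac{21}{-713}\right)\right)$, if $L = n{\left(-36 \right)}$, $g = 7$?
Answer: $\frac{760212}{9269} \approx 82.017$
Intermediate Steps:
$n{\left(V \right)} = V$ ($n{\left(V \right)} = V + 0 = V$)
$P = 39$ ($P = 7 + 8 \cdot 4 = 7 + 32 = 39$)
$L = -36$
$L \left(Q{\left(16 \right)} + \left(\frac{261}{P} - \frac{21}{-713}\right)\right) = - 36 \left(-9 + \left(\frac{261}{39} - \frac{21}{-713}\right)\right) = - 36 \left(-9 + \left(261 \cdot \frac{1}{39} - - \frac{21}{713}\right)\right) = - 36 \left(-9 + \left(\frac{87}{13} + \frac{21}{713}\right)\right) = - 36 \left(-9 + \frac{62304}{9269}\right) = \left(-36\right) \left(- \frac{21117}{9269}\right) = \frac{760212}{9269}$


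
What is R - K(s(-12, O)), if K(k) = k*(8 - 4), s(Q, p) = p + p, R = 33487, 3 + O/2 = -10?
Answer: 33695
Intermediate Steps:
O = -26 (O = -6 + 2*(-10) = -6 - 20 = -26)
s(Q, p) = 2*p
K(k) = 4*k (K(k) = k*4 = 4*k)
R - K(s(-12, O)) = 33487 - 4*2*(-26) = 33487 - 4*(-52) = 33487 - 1*(-208) = 33487 + 208 = 33695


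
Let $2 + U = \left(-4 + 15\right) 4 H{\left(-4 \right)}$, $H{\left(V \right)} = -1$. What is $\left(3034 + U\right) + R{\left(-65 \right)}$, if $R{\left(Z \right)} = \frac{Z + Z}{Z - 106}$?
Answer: $\frac{511078}{171} \approx 2988.8$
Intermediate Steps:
$R{\left(Z \right)} = \frac{2 Z}{-106 + Z}$
$U = -46$ ($U = -2 + \left(-4 + 15\right) 4 \left(-1\right) = -2 + 11 \cdot 4 \left(-1\right) = -2 + 44 \left(-1\right) = -2 - 44 = -46$)
$\left(3034 + U\right) + R{\left(-65 \right)} = \left(3034 - 46\right) + 2 \left(-65\right) \frac{1}{-106 - 65} = 2988 + 2 \left(-65\right) \frac{1}{-171} = 2988 + 2 \left(-65\right) \left(- \frac{1}{171}\right) = 2988 + \frac{130}{171} = \frac{511078}{171}$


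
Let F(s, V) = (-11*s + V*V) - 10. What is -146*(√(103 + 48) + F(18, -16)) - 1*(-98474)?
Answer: 91466 - 146*√151 ≈ 89672.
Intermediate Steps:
F(s, V) = -10 + V² - 11*s (F(s, V) = (-11*s + V²) - 10 = (V² - 11*s) - 10 = -10 + V² - 11*s)
-146*(√(103 + 48) + F(18, -16)) - 1*(-98474) = -146*(√(103 + 48) + (-10 + (-16)² - 11*18)) - 1*(-98474) = -146*(√151 + (-10 + 256 - 198)) + 98474 = -146*(√151 + 48) + 98474 = -146*(48 + √151) + 98474 = (-7008 - 146*√151) + 98474 = 91466 - 146*√151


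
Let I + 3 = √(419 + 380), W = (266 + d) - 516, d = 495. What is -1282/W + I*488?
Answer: -359962/245 + 488*√799 ≈ 12325.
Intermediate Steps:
W = 245 (W = (266 + 495) - 516 = 761 - 516 = 245)
I = -3 + √799 (I = -3 + √(419 + 380) = -3 + √799 ≈ 25.267)
-1282/W + I*488 = -1282/245 + (-3 + √799)*488 = -1282*1/245 + (-1464 + 488*√799) = -1282/245 + (-1464 + 488*√799) = -359962/245 + 488*√799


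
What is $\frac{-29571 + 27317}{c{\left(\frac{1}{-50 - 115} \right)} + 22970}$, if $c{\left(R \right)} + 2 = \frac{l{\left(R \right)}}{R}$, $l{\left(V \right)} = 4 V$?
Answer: $- \frac{1127}{11486} \approx -0.098119$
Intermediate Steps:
$c{\left(R \right)} = 2$ ($c{\left(R \right)} = -2 + \frac{4 R}{R} = -2 + 4 = 2$)
$\frac{-29571 + 27317}{c{\left(\frac{1}{-50 - 115} \right)} + 22970} = \frac{-29571 + 27317}{2 + 22970} = - \frac{2254}{22972} = \left(-2254\right) \frac{1}{22972} = - \frac{1127}{11486}$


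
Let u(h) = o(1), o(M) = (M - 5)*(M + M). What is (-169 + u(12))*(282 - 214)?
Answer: -12036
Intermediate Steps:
o(M) = 2*M*(-5 + M) (o(M) = (-5 + M)*(2*M) = 2*M*(-5 + M))
u(h) = -8 (u(h) = 2*1*(-5 + 1) = 2*1*(-4) = -8)
(-169 + u(12))*(282 - 214) = (-169 - 8)*(282 - 214) = -177*68 = -12036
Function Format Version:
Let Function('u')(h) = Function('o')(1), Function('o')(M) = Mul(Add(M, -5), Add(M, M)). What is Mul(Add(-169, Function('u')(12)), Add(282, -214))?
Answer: -12036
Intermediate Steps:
Function('o')(M) = Mul(2, M, Add(-5, M)) (Function('o')(M) = Mul(Add(-5, M), Mul(2, M)) = Mul(2, M, Add(-5, M)))
Function('u')(h) = -8 (Function('u')(h) = Mul(2, 1, Add(-5, 1)) = Mul(2, 1, -4) = -8)
Mul(Add(-169, Function('u')(12)), Add(282, -214)) = Mul(Add(-169, -8), Add(282, -214)) = Mul(-177, 68) = -12036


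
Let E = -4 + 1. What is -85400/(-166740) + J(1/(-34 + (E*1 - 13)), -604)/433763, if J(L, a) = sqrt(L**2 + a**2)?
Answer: 610/1191 + sqrt(912040001)/21688150 ≈ 0.51357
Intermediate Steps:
E = -3
-85400/(-166740) + J(1/(-34 + (E*1 - 13)), -604)/433763 = -85400/(-166740) + sqrt((1/(-34 + (-3*1 - 13)))**2 + (-604)**2)/433763 = -85400*(-1/166740) + sqrt((1/(-34 + (-3 - 13)))**2 + 364816)*(1/433763) = 610/1191 + sqrt((1/(-34 - 16))**2 + 364816)*(1/433763) = 610/1191 + sqrt((1/(-50))**2 + 364816)*(1/433763) = 610/1191 + sqrt((-1/50)**2 + 364816)*(1/433763) = 610/1191 + sqrt(1/2500 + 364816)*(1/433763) = 610/1191 + sqrt(912040001/2500)*(1/433763) = 610/1191 + (sqrt(912040001)/50)*(1/433763) = 610/1191 + sqrt(912040001)/21688150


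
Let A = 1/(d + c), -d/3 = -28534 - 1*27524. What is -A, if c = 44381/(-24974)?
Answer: -24974/4199933095 ≈ -5.9463e-6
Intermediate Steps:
d = 168174 (d = -3*(-28534 - 1*27524) = -3*(-28534 - 27524) = -3*(-56058) = 168174)
c = -44381/24974 (c = 44381*(-1/24974) = -44381/24974 ≈ -1.7771)
A = 24974/4199933095 (A = 1/(168174 - 44381/24974) = 1/(4199933095/24974) = 24974/4199933095 ≈ 5.9463e-6)
-A = -1*24974/4199933095 = -24974/4199933095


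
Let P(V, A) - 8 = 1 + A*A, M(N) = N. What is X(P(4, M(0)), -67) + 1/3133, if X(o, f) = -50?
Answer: -156649/3133 ≈ -50.000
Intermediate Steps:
P(V, A) = 9 + A² (P(V, A) = 8 + (1 + A*A) = 8 + (1 + A²) = 9 + A²)
X(P(4, M(0)), -67) + 1/3133 = -50 + 1/3133 = -156649/3133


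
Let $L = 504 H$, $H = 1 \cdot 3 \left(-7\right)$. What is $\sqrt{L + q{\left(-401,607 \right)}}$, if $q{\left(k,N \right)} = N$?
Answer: $i \sqrt{9977} \approx 99.885 i$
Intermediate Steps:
$H = -21$ ($H = 3 \left(-7\right) = -21$)
$L = -10584$ ($L = 504 \left(-21\right) = -10584$)
$\sqrt{L + q{\left(-401,607 \right)}} = \sqrt{-10584 + 607} = \sqrt{-9977} = i \sqrt{9977}$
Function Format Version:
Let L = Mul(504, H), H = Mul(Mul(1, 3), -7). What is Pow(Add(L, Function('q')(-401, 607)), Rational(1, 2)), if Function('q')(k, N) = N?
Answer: Mul(I, Pow(9977, Rational(1, 2))) ≈ Mul(99.885, I)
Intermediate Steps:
H = -21 (H = Mul(3, -7) = -21)
L = -10584 (L = Mul(504, -21) = -10584)
Pow(Add(L, Function('q')(-401, 607)), Rational(1, 2)) = Pow(Add(-10584, 607), Rational(1, 2)) = Pow(-9977, Rational(1, 2)) = Mul(I, Pow(9977, Rational(1, 2)))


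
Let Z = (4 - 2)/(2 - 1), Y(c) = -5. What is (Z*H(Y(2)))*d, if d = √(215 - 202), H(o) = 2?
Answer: 4*√13 ≈ 14.422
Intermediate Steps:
Z = 2 (Z = 2/1 = 2*1 = 2)
d = √13 ≈ 3.6056
(Z*H(Y(2)))*d = (2*2)*√13 = 4*√13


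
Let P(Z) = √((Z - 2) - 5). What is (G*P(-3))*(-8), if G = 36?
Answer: -288*I*√10 ≈ -910.74*I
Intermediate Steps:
P(Z) = √(-7 + Z) (P(Z) = √((-2 + Z) - 5) = √(-7 + Z))
(G*P(-3))*(-8) = (36*√(-7 - 3))*(-8) = (36*√(-10))*(-8) = (36*(I*√10))*(-8) = (36*I*√10)*(-8) = -288*I*√10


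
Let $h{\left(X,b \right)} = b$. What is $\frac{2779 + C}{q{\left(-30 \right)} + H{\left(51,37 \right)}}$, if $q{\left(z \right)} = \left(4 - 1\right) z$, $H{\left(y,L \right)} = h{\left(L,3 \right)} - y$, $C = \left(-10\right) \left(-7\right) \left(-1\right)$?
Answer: $- \frac{903}{46} \approx -19.63$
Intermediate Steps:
$C = -70$ ($C = 70 \left(-1\right) = -70$)
$H{\left(y,L \right)} = 3 - y$
$q{\left(z \right)} = 3 z$
$\frac{2779 + C}{q{\left(-30 \right)} + H{\left(51,37 \right)}} = \frac{2779 - 70}{3 \left(-30\right) + \left(3 - 51\right)} = \frac{2709}{-90 + \left(3 - 51\right)} = \frac{2709}{-90 - 48} = \frac{2709}{-138} = 2709 \left(- \frac{1}{138}\right) = - \frac{903}{46}$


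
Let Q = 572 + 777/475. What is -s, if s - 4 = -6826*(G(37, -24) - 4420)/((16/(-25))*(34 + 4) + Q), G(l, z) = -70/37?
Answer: -21220780016/386169 ≈ -54952.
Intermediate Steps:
Q = 272477/475 (Q = 572 + 777*(1/475) = 572 + 777/475 = 272477/475 ≈ 573.64)
G(l, z) = -70/37 (G(l, z) = -70*1/37 = -70/37)
s = 21220780016/386169 (s = 4 - 6826*(-70/37 - 4420)/((16/(-25))*(34 + 4) + 272477/475) = 4 - 6826*(-163610/(37*((16*(-1/25))*38 + 272477/475))) = 4 - 6826*(-163610/(37*(-16/25*38 + 272477/475))) = 4 - 6826*(-163610/(37*(-608/25 + 272477/475))) = 4 - 6826/((10437/19)*(-37/163610)) = 4 - 6826/(-386169/3108590) = 4 - 6826*(-3108590/386169) = 4 + 21219235340/386169 = 21220780016/386169 ≈ 54952.)
-s = -1*21220780016/386169 = -21220780016/386169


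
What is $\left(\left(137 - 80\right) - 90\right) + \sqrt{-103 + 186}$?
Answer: $-33 + \sqrt{83} \approx -23.89$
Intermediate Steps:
$\left(\left(137 - 80\right) - 90\right) + \sqrt{-103 + 186} = \left(57 - 90\right) + \sqrt{83} = -33 + \sqrt{83}$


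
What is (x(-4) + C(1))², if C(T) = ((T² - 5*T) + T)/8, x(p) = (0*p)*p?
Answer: 9/64 ≈ 0.14063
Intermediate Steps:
x(p) = 0 (x(p) = 0*p = 0)
C(T) = -T/2 + T²/8 (C(T) = (T² - 4*T)*(⅛) = -T/2 + T²/8)
(x(-4) + C(1))² = (0 + (⅛)*1*(-4 + 1))² = (0 + (⅛)*1*(-3))² = (0 - 3/8)² = (-3/8)² = 9/64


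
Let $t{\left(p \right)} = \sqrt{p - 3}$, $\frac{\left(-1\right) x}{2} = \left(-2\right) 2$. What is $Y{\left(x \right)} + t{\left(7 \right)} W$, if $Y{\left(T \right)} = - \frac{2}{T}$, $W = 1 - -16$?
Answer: $\frac{135}{4} \approx 33.75$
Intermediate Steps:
$x = 8$ ($x = - 2 \left(\left(-2\right) 2\right) = \left(-2\right) \left(-4\right) = 8$)
$W = 17$ ($W = 1 + 16 = 17$)
$t{\left(p \right)} = \sqrt{-3 + p}$
$Y{\left(x \right)} + t{\left(7 \right)} W = - \frac{2}{8} + \sqrt{-3 + 7} \cdot 17 = \left(-2\right) \frac{1}{8} + \sqrt{4} \cdot 17 = - \frac{1}{4} + 2 \cdot 17 = - \frac{1}{4} + 34 = \frac{135}{4}$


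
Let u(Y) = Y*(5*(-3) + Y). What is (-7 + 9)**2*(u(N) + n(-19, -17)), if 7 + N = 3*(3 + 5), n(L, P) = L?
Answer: 60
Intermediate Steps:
N = 17 (N = -7 + 3*(3 + 5) = -7 + 3*8 = -7 + 24 = 17)
u(Y) = Y*(-15 + Y)
(-7 + 9)**2*(u(N) + n(-19, -17)) = (-7 + 9)**2*(17*(-15 + 17) - 19) = 2**2*(17*2 - 19) = 4*(34 - 19) = 4*15 = 60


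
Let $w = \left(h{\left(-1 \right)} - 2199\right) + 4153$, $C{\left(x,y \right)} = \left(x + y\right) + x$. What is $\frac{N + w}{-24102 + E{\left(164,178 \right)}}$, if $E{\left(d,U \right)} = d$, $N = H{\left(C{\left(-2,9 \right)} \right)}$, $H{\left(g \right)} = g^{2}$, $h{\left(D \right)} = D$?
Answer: $- \frac{989}{11969} \approx -0.08263$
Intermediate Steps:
$C{\left(x,y \right)} = y + 2 x$
$N = 25$ ($N = \left(9 + 2 \left(-2\right)\right)^{2} = \left(9 - 4\right)^{2} = 5^{2} = 25$)
$w = 1953$ ($w = \left(-1 - 2199\right) + 4153 = -2200 + 4153 = 1953$)
$\frac{N + w}{-24102 + E{\left(164,178 \right)}} = \frac{25 + 1953}{-24102 + 164} = \frac{1978}{-23938} = 1978 \left(- \frac{1}{23938}\right) = - \frac{989}{11969}$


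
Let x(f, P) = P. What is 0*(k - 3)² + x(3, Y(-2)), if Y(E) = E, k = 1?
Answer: -2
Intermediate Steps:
0*(k - 3)² + x(3, Y(-2)) = 0*(1 - 3)² - 2 = 0*(-2)² - 2 = 0*4 - 2 = 0 - 2 = -2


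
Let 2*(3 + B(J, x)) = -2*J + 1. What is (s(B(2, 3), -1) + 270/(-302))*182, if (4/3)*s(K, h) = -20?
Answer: -436800/151 ≈ -2892.7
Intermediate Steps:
B(J, x) = -5/2 - J (B(J, x) = -3 + (-2*J + 1)/2 = -3 + (1 - 2*J)/2 = -3 + (½ - J) = -5/2 - J)
s(K, h) = -15 (s(K, h) = (¾)*(-20) = -15)
(s(B(2, 3), -1) + 270/(-302))*182 = (-15 + 270/(-302))*182 = (-15 + 270*(-1/302))*182 = (-15 - 135/151)*182 = -2400/151*182 = -436800/151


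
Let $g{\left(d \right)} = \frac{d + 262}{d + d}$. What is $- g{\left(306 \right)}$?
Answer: $- \frac{142}{153} \approx -0.9281$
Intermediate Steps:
$g{\left(d \right)} = \frac{262 + d}{2 d}$
$- g{\left(306 \right)} = - \frac{262 + 306}{2 \cdot 306} = - \frac{568}{2 \cdot 306} = \left(-1\right) \frac{142}{153} = - \frac{142}{153}$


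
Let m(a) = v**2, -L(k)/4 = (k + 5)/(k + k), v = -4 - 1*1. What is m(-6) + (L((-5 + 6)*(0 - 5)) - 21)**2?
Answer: 466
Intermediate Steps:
v = -5 (v = -4 - 1 = -5)
L(k) = -2*(5 + k)/k (L(k) = -4*(k + 5)/(k + k) = -4*(5 + k)/(2*k) = -4*(5 + k)*1/(2*k) = -2*(5 + k)/k)
m(a) = 25 (m(a) = (-5)**2 = 25)
m(-6) + (L((-5 + 6)*(0 - 5)) - 21)**2 = 25 + ((-2 - 10*1/((0 - 5)*(-5 + 6))) - 21)**2 = 25 + ((-2 - 10/(1*(-5))) - 21)**2 = 25 + ((-2 - 10/(-5)) - 21)**2 = 25 + ((-2 - 10*(-1/5)) - 21)**2 = 25 + ((-2 + 2) - 21)**2 = 25 + (0 - 21)**2 = 25 + (-21)**2 = 25 + 441 = 466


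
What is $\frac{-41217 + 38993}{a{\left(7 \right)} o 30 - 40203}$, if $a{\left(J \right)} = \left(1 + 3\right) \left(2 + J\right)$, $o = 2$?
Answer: $\frac{2224}{38043} \approx 0.05846$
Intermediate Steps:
$a{\left(J \right)} = 8 + 4 J$ ($a{\left(J \right)} = 4 \left(2 + J\right) = 8 + 4 J$)
$\frac{-41217 + 38993}{a{\left(7 \right)} o 30 - 40203} = \frac{-41217 + 38993}{\left(8 + 4 \cdot 7\right) 2 \cdot 30 - 40203} = - \frac{2224}{\left(8 + 28\right) 2 \cdot 30 - 40203} = - \frac{2224}{36 \cdot 2 \cdot 30 - 40203} = - \frac{2224}{72 \cdot 30 - 40203} = - \frac{2224}{2160 - 40203} = - \frac{2224}{-38043} = \left(-2224\right) \left(- \frac{1}{38043}\right) = \frac{2224}{38043}$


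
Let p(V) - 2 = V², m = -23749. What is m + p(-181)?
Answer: 9014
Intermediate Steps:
p(V) = 2 + V²
m + p(-181) = -23749 + (2 + (-181)²) = -23749 + (2 + 32761) = -23749 + 32763 = 9014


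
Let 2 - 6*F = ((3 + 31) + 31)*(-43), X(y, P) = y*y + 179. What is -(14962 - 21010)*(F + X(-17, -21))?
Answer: 5649840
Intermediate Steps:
X(y, P) = 179 + y² (X(y, P) = y² + 179 = 179 + y²)
F = 2797/6 (F = ⅓ - ((3 + 31) + 31)*(-43)/6 = ⅓ - (34 + 31)*(-43)/6 = ⅓ - 65*(-43)/6 = ⅓ - ⅙*(-2795) = ⅓ + 2795/6 = 2797/6 ≈ 466.17)
-(14962 - 21010)*(F + X(-17, -21)) = -(14962 - 21010)*(2797/6 + (179 + (-17)²)) = -(-6048)*(2797/6 + (179 + 289)) = -(-6048)*(2797/6 + 468) = -(-6048)*5605/6 = -1*(-5649840) = 5649840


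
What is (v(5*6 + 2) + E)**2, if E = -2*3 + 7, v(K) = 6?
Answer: 49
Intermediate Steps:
E = 1 (E = -6 + 7 = 1)
(v(5*6 + 2) + E)**2 = (6 + 1)**2 = 7**2 = 49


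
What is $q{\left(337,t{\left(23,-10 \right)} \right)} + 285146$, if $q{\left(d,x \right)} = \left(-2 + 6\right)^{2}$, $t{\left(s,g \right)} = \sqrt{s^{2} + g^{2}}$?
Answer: $285162$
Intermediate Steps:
$t{\left(s,g \right)} = \sqrt{g^{2} + s^{2}}$
$q{\left(d,x \right)} = 16$ ($q{\left(d,x \right)} = 4^{2} = 16$)
$q{\left(337,t{\left(23,-10 \right)} \right)} + 285146 = 16 + 285146 = 285162$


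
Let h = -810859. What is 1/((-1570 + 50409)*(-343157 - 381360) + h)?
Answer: -1/35385496622 ≈ -2.8260e-11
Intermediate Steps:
1/((-1570 + 50409)*(-343157 - 381360) + h) = 1/((-1570 + 50409)*(-343157 - 381360) - 810859) = 1/(48839*(-724517) - 810859) = 1/(-35384685763 - 810859) = 1/(-35385496622) = -1/35385496622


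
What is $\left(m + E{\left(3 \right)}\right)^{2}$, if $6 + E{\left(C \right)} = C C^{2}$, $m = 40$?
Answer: $3721$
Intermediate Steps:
$E{\left(C \right)} = -6 + C^{3}$ ($E{\left(C \right)} = -6 + C C^{2} = -6 + C^{3}$)
$\left(m + E{\left(3 \right)}\right)^{2} = \left(40 - \left(6 - 3^{3}\right)\right)^{2} = \left(40 + \left(-6 + 27\right)\right)^{2} = \left(40 + 21\right)^{2} = 61^{2} = 3721$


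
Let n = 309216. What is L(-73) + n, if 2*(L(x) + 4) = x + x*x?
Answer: 311840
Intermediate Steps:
L(x) = -4 + x/2 + x²/2 (L(x) = -4 + (x + x*x)/2 = -4 + (x + x²)/2 = -4 + (x/2 + x²/2) = -4 + x/2 + x²/2)
L(-73) + n = (-4 + (½)*(-73) + (½)*(-73)²) + 309216 = (-4 - 73/2 + (½)*5329) + 309216 = (-4 - 73/2 + 5329/2) + 309216 = 2624 + 309216 = 311840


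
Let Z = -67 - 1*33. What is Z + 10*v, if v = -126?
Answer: -1360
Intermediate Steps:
Z = -100 (Z = -67 - 33 = -100)
Z + 10*v = -100 + 10*(-126) = -100 - 1260 = -1360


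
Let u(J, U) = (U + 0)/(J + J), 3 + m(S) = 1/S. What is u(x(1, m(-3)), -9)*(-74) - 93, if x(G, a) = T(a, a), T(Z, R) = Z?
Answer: -1929/10 ≈ -192.90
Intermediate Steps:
m(S) = -3 + 1/S
x(G, a) = a
u(J, U) = U/(2*J) (u(J, U) = U/((2*J)) = U*(1/(2*J)) = U/(2*J))
u(x(1, m(-3)), -9)*(-74) - 93 = ((½)*(-9)/(-3 + 1/(-3)))*(-74) - 93 = ((½)*(-9)/(-3 - ⅓))*(-74) - 93 = ((½)*(-9)/(-10/3))*(-74) - 93 = ((½)*(-9)*(-3/10))*(-74) - 93 = (27/20)*(-74) - 93 = -999/10 - 93 = -1929/10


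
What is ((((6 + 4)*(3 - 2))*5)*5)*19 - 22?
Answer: 4728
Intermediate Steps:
((((6 + 4)*(3 - 2))*5)*5)*19 - 22 = (((10*1)*5)*5)*19 - 22 = ((10*5)*5)*19 - 22 = (50*5)*19 - 22 = 250*19 - 22 = 4750 - 22 = 4728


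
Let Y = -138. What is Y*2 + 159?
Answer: -117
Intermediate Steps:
Y*2 + 159 = -138*2 + 159 = -276 + 159 = -117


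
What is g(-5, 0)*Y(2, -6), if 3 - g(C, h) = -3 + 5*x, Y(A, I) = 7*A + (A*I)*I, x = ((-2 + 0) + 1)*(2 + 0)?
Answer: 1376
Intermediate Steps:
x = -2 (x = (-2 + 1)*2 = -1*2 = -2)
Y(A, I) = 7*A + A*I**2
g(C, h) = 16 (g(C, h) = 3 - (-3 + 5*(-2)) = 3 - (-3 - 10) = 3 - 1*(-13) = 3 + 13 = 16)
g(-5, 0)*Y(2, -6) = 16*(2*(7 + (-6)**2)) = 16*(2*(7 + 36)) = 16*(2*43) = 16*86 = 1376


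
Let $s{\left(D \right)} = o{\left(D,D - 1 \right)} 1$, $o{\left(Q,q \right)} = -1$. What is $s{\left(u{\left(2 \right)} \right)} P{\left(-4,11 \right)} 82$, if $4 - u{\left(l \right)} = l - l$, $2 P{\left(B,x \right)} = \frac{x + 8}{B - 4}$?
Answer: $\frac{779}{8} \approx 97.375$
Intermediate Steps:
$P{\left(B,x \right)} = \frac{8 + x}{2 \left(-4 + B\right)}$ ($P{\left(B,x \right)} = \frac{\left(x + 8\right) \frac{1}{B - 4}}{2} = \frac{\left(8 + x\right) \frac{1}{-4 + B}}{2} = \frac{\frac{1}{-4 + B} \left(8 + x\right)}{2} = \frac{8 + x}{2 \left(-4 + B\right)}$)
$u{\left(l \right)} = 4$ ($u{\left(l \right)} = 4 - \left(l - l\right) = 4 - 0 = 4 + 0 = 4$)
$s{\left(D \right)} = -1$ ($s{\left(D \right)} = \left(-1\right) 1 = -1$)
$s{\left(u{\left(2 \right)} \right)} P{\left(-4,11 \right)} 82 = - \frac{8 + 11}{2 \left(-4 - 4\right)} 82 = - \frac{19}{2 \left(-8\right)} 82 = - \frac{\left(-1\right) 19}{2 \cdot 8} \cdot 82 = \left(-1\right) \left(- \frac{19}{16}\right) 82 = \frac{19}{16} \cdot 82 = \frac{779}{8}$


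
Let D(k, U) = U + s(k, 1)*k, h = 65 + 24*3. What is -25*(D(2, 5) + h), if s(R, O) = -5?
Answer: -3300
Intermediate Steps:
h = 137 (h = 65 + 72 = 137)
D(k, U) = U - 5*k
-25*(D(2, 5) + h) = -25*((5 - 5*2) + 137) = -25*((5 - 10) + 137) = -25*(-5 + 137) = -25*132 = -3300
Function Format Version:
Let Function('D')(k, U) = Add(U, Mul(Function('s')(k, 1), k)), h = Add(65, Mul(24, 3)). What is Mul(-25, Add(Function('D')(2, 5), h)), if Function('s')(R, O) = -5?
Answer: -3300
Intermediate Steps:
h = 137 (h = Add(65, 72) = 137)
Function('D')(k, U) = Add(U, Mul(-5, k))
Mul(-25, Add(Function('D')(2, 5), h)) = Mul(-25, Add(Add(5, Mul(-5, 2)), 137)) = Mul(-25, Add(Add(5, -10), 137)) = Mul(-25, Add(-5, 137)) = Mul(-25, 132) = -3300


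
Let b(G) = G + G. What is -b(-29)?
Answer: 58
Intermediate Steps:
b(G) = 2*G
-b(-29) = -2*(-29) = -1*(-58) = 58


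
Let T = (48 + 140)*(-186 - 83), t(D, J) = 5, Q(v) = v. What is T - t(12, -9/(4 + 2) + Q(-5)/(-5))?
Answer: -50577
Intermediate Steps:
T = -50572 (T = 188*(-269) = -50572)
T - t(12, -9/(4 + 2) + Q(-5)/(-5)) = -50572 - 1*5 = -50572 - 5 = -50577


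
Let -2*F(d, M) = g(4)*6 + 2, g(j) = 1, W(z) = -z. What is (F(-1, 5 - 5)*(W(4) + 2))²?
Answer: 64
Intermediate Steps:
F(d, M) = -4 (F(d, M) = -(1*6 + 2)/2 = -(6 + 2)/2 = -½*8 = -4)
(F(-1, 5 - 5)*(W(4) + 2))² = (-4*(-1*4 + 2))² = (-4*(-4 + 2))² = (-4*(-2))² = 8² = 64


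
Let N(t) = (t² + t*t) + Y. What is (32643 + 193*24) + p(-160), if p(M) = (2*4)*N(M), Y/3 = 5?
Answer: 446995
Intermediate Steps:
Y = 15 (Y = 3*5 = 15)
N(t) = 15 + 2*t² (N(t) = (t² + t*t) + 15 = (t² + t²) + 15 = 2*t² + 15 = 15 + 2*t²)
p(M) = 120 + 16*M² (p(M) = (2*4)*(15 + 2*M²) = 8*(15 + 2*M²) = 120 + 16*M²)
(32643 + 193*24) + p(-160) = (32643 + 193*24) + (120 + 16*(-160)²) = (32643 + 4632) + (120 + 16*25600) = 37275 + (120 + 409600) = 37275 + 409720 = 446995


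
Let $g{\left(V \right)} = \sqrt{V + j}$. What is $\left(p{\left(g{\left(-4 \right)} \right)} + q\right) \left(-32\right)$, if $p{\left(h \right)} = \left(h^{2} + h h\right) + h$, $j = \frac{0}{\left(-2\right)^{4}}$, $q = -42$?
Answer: $1600 - 64 i \approx 1600.0 - 64.0 i$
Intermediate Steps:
$j = 0$ ($j = \frac{0}{16} = 0 \cdot \frac{1}{16} = 0$)
$g{\left(V \right)} = \sqrt{V}$ ($g{\left(V \right)} = \sqrt{V + 0} = \sqrt{V}$)
$p{\left(h \right)} = h + 2 h^{2}$ ($p{\left(h \right)} = \left(h^{2} + h^{2}\right) + h = 2 h^{2} + h = h + 2 h^{2}$)
$\left(p{\left(g{\left(-4 \right)} \right)} + q\right) \left(-32\right) = \left(\sqrt{-4} \left(1 + 2 \sqrt{-4}\right) - 42\right) \left(-32\right) = \left(2 i \left(1 + 2 \cdot 2 i\right) - 42\right) \left(-32\right) = \left(2 i \left(1 + 4 i\right) - 42\right) \left(-32\right) = \left(-42 + 2 i \left(1 + 4 i\right)\right) \left(-32\right) = 1344 - 64 i \left(1 + 4 i\right)$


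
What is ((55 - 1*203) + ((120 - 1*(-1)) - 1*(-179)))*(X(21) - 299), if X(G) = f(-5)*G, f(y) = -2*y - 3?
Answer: -23104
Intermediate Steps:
f(y) = -3 - 2*y
X(G) = 7*G (X(G) = (-3 - 2*(-5))*G = (-3 + 10)*G = 7*G)
((55 - 1*203) + ((120 - 1*(-1)) - 1*(-179)))*(X(21) - 299) = ((55 - 1*203) + ((120 - 1*(-1)) - 1*(-179)))*(7*21 - 299) = ((55 - 203) + ((120 + 1) + 179))*(147 - 299) = (-148 + (121 + 179))*(-152) = (-148 + 300)*(-152) = 152*(-152) = -23104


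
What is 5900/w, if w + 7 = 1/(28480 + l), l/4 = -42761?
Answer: -841127600/997949 ≈ -842.86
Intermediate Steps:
l = -171044 (l = 4*(-42761) = -171044)
w = -997949/142564 (w = -7 + 1/(28480 - 171044) = -7 + 1/(-142564) = -7 - 1/142564 = -997949/142564 ≈ -7.0000)
5900/w = 5900/(-997949/142564) = 5900*(-142564/997949) = -841127600/997949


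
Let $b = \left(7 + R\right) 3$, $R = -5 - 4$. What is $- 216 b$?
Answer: $1296$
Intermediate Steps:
$R = -9$ ($R = -5 - 4 = -9$)
$b = -6$ ($b = \left(7 - 9\right) 3 = \left(-2\right) 3 = -6$)
$- 216 b = \left(-216\right) \left(-6\right) = 1296$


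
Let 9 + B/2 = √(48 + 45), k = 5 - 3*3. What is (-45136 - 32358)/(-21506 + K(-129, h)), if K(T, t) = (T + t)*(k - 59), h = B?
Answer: 30610130/4789147 - 9764244*√93/148463557 ≈ 5.7573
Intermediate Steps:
k = -4 (k = 5 - 9 = -4)
B = -18 + 2*√93 (B = -18 + 2*√(48 + 45) = -18 + 2*√93 ≈ 1.2873)
h = -18 + 2*√93 ≈ 1.2873
K(T, t) = -63*T - 63*t (K(T, t) = (T + t)*(-4 - 59) = (T + t)*(-63) = -63*T - 63*t)
(-45136 - 32358)/(-21506 + K(-129, h)) = (-45136 - 32358)/(-21506 + (-63*(-129) - 63*(-18 + 2*√93))) = -77494/(-21506 + (8127 + (1134 - 126*√93))) = -77494/(-21506 + (9261 - 126*√93)) = -77494/(-12245 - 126*√93)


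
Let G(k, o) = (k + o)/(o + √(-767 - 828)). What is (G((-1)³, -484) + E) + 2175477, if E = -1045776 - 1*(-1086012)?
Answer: 47507123773/21441 + 485*I*√1595/235851 ≈ 2.2157e+6 + 0.082127*I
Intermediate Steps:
E = 40236 (E = -1045776 + 1086012 = 40236)
G(k, o) = (k + o)/(o + I*√1595) (G(k, o) = (k + o)/(o + √(-1595)) = (k + o)/(o + I*√1595))
(G((-1)³, -484) + E) + 2175477 = (((-1)³ - 484)/(-484 + I*√1595) + 40236) + 2175477 = ((-1 - 484)/(-484 + I*√1595) + 40236) + 2175477 = (-485/(-484 + I*√1595) + 40236) + 2175477 = (40236 - 485/(-484 + I*√1595)) + 2175477 = 2215713 - 485/(-484 + I*√1595)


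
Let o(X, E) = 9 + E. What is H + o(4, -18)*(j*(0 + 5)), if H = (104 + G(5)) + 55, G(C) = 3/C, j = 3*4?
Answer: -1902/5 ≈ -380.40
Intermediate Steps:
j = 12
H = 798/5 (H = (104 + 3/5) + 55 = (104 + 3*(⅕)) + 55 = (104 + ⅗) + 55 = 523/5 + 55 = 798/5 ≈ 159.60)
H + o(4, -18)*(j*(0 + 5)) = 798/5 + (9 - 18)*(12*(0 + 5)) = 798/5 - 108*5 = 798/5 - 9*60 = 798/5 - 540 = -1902/5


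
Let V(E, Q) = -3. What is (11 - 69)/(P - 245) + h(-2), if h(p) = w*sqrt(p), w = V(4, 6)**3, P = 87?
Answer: 29/79 - 27*I*sqrt(2) ≈ 0.36709 - 38.184*I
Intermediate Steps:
w = -27 (w = (-3)**3 = -27)
h(p) = -27*sqrt(p)
(11 - 69)/(P - 245) + h(-2) = (11 - 69)/(87 - 245) - 27*I*sqrt(2) = -58/(-158) - 27*I*sqrt(2) = -58*(-1/158) - 27*I*sqrt(2) = 29/79 - 27*I*sqrt(2)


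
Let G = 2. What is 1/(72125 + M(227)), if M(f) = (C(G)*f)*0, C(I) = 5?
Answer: 1/72125 ≈ 1.3865e-5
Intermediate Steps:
M(f) = 0 (M(f) = (5*f)*0 = 0)
1/(72125 + M(227)) = 1/(72125 + 0) = 1/72125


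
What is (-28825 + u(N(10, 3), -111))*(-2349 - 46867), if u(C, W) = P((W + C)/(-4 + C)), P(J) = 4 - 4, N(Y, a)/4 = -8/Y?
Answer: 1418651200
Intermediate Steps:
N(Y, a) = -32/Y (N(Y, a) = 4*(-8/Y) = -32/Y)
P(J) = 0
u(C, W) = 0
(-28825 + u(N(10, 3), -111))*(-2349 - 46867) = (-28825 + 0)*(-2349 - 46867) = -28825*(-49216) = 1418651200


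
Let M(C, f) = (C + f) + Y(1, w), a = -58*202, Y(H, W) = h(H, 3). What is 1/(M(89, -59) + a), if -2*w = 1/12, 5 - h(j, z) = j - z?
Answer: -1/11679 ≈ -8.5624e-5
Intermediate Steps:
h(j, z) = 5 + z - j (h(j, z) = 5 - (j - z) = 5 + (z - j) = 5 + z - j)
w = -1/24 (w = -1/2/12 = -1/2*1/12 = -1/24 ≈ -0.041667)
Y(H, W) = 8 - H (Y(H, W) = 5 + 3 - H = 8 - H)
a = -11716
M(C, f) = 7 + C + f (M(C, f) = (C + f) + (8 - 1*1) = (C + f) + (8 - 1) = (C + f) + 7 = 7 + C + f)
1/(M(89, -59) + a) = 1/((7 + 89 - 59) - 11716) = 1/(37 - 11716) = 1/(-11679) = -1/11679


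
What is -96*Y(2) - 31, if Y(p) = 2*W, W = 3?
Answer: -607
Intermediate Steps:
Y(p) = 6 (Y(p) = 2*3 = 6)
-96*Y(2) - 31 = -96*6 - 31 = -576 - 31 = -607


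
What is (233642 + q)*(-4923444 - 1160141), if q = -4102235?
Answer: 23534914345905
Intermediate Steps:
(233642 + q)*(-4923444 - 1160141) = (233642 - 4102235)*(-4923444 - 1160141) = -3868593*(-6083585) = 23534914345905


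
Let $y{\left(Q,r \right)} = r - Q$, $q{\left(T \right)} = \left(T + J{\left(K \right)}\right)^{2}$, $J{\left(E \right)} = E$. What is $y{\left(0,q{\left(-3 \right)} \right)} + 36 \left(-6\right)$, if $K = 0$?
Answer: $-207$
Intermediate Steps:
$q{\left(T \right)} = T^{2}$ ($q{\left(T \right)} = \left(T + 0\right)^{2} = T^{2}$)
$y{\left(0,q{\left(-3 \right)} \right)} + 36 \left(-6\right) = \left(\left(-3\right)^{2} - 0\right) + 36 \left(-6\right) = \left(9 + 0\right) - 216 = 9 - 216 = -207$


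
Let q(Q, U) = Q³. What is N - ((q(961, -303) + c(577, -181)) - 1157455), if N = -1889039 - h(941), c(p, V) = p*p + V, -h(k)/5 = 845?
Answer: -888563788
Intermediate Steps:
h(k) = -4225 (h(k) = -5*845 = -4225)
c(p, V) = V + p² (c(p, V) = p² + V = V + p²)
N = -1884814 (N = -1889039 - 1*(-4225) = -1889039 + 4225 = -1884814)
N - ((q(961, -303) + c(577, -181)) - 1157455) = -1884814 - ((961³ + (-181 + 577²)) - 1157455) = -1884814 - ((887503681 + (-181 + 332929)) - 1157455) = -1884814 - ((887503681 + 332748) - 1157455) = -1884814 - (887836429 - 1157455) = -1884814 - 1*886678974 = -1884814 - 886678974 = -888563788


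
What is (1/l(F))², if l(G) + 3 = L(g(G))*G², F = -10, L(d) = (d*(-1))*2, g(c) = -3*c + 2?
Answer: 1/40998409 ≈ 2.4391e-8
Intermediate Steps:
g(c) = 2 - 3*c
L(d) = -2*d (L(d) = -d*2 = -2*d)
l(G) = -3 + G²*(-4 + 6*G) (l(G) = -3 + (-2*(2 - 3*G))*G² = -3 + (-4 + 6*G)*G² = -3 + G²*(-4 + 6*G))
(1/l(F))² = (1/(-3 + (-10)²*(-4 + 6*(-10))))² = (1/(-3 + 100*(-4 - 60)))² = (1/(-3 + 100*(-64)))² = (1/(-3 - 6400))² = (1/(-6403))² = (-1/6403)² = 1/40998409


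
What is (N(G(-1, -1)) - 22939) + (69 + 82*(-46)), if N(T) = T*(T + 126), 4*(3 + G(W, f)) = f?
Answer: -432655/16 ≈ -27041.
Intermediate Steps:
G(W, f) = -3 + f/4
N(T) = T*(126 + T)
(N(G(-1, -1)) - 22939) + (69 + 82*(-46)) = ((-3 + (1/4)*(-1))*(126 + (-3 + (1/4)*(-1))) - 22939) + (69 + 82*(-46)) = ((-3 - 1/4)*(126 + (-3 - 1/4)) - 22939) + (69 - 3772) = (-13*(126 - 13/4)/4 - 22939) - 3703 = (-13/4*491/4 - 22939) - 3703 = (-6383/16 - 22939) - 3703 = -373407/16 - 3703 = -432655/16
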